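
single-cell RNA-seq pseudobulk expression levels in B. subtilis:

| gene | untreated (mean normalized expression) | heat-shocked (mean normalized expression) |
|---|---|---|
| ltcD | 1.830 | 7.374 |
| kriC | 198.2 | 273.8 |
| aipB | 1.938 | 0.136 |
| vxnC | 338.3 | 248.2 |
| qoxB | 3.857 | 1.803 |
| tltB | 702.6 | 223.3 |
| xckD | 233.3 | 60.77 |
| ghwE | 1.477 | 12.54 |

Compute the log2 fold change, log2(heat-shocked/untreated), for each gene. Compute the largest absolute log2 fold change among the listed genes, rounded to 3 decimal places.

log2(7.374/1.830) = 2.011  (ltcD)
log2(273.8/198.2) = 0.466  (kriC)
log2(0.136/1.938) = -3.833  (aipB)
log2(248.2/338.3) = -0.447  (vxnC)
log2(1.803/3.857) = -1.097  (qoxB)
log2(223.3/702.6) = -1.654  (tltB)
log2(60.77/233.3) = -1.941  (xckD)
log2(12.54/1.477) = 3.086  (ghwE)
The largest magnitude belongs to aipB.

3.833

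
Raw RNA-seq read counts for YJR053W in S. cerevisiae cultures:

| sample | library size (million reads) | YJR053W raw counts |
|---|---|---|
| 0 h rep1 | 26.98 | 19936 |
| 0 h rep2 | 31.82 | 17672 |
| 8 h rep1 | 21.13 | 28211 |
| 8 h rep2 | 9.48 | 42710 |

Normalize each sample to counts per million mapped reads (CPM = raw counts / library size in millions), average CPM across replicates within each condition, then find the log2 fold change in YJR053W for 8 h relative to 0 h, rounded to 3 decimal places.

CPM(0 h rep1) = 19936 / 26.98 = 738.9177
CPM(0 h rep2) = 17672 / 31.82 = 555.3740
CPM(8 h rep1) = 28211 / 21.13 = 1335.1159
CPM(8 h rep2) = 42710 / 9.48 = 4505.2743
mean CPM(0 h) = 647.1458; mean CPM(8 h) = 2920.1951
Fold change = 2920.1951 / 647.1458 = 4.51242
log2(4.51242) = 2.1739

2.174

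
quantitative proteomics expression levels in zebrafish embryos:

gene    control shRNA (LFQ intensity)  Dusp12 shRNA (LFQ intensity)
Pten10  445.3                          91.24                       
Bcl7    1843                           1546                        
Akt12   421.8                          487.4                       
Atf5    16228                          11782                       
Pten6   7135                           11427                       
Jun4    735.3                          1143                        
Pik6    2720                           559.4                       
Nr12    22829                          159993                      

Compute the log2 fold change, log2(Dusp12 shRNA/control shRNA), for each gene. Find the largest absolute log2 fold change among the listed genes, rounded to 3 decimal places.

2.809

log2(91.24/445.3) = -2.287  (Pten10)
log2(1546/1843) = -0.254  (Bcl7)
log2(487.4/421.8) = 0.209  (Akt12)
log2(11782/16228) = -0.462  (Atf5)
log2(11427/7135) = 0.679  (Pten6)
log2(1143/735.3) = 0.636  (Jun4)
log2(559.4/2720) = -2.282  (Pik6)
log2(159993/22829) = 2.809  (Nr12)
The largest magnitude belongs to Nr12.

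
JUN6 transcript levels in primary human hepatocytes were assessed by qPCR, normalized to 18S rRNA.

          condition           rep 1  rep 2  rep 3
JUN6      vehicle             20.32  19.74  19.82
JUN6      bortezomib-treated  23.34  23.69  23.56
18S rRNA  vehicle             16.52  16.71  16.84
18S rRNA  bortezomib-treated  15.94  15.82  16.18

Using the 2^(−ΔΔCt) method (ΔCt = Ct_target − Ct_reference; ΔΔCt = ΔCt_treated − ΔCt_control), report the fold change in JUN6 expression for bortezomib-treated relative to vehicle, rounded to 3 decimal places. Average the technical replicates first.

Mean Ct: JUN6 vehicle 19.960; JUN6 bortezomib-treated 23.530; 18S rRNA vehicle 16.690; 18S rRNA bortezomib-treated 15.980
ΔCt(vehicle) = 19.960 − 16.690 = 3.270
ΔCt(bortezomib-treated) = 23.530 − 15.980 = 7.550
ΔΔCt = 7.550 − 3.270 = 4.280
Fold change = 2^(−4.280) = 0.0515

0.051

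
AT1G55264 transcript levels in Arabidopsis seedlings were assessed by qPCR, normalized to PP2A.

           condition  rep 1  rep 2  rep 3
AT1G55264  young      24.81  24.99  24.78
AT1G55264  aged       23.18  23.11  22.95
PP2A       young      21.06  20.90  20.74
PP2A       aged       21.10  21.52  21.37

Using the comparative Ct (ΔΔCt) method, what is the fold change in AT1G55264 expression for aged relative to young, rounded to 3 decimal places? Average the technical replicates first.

Mean Ct: AT1G55264 young 24.860; AT1G55264 aged 23.080; PP2A young 20.900; PP2A aged 21.330
ΔCt(young) = 24.860 − 20.900 = 3.960
ΔCt(aged) = 23.080 − 21.330 = 1.750
ΔΔCt = 1.750 − 3.960 = -2.210
Fold change = 2^(−(-2.210)) = 2^2.210 = 4.6268

4.627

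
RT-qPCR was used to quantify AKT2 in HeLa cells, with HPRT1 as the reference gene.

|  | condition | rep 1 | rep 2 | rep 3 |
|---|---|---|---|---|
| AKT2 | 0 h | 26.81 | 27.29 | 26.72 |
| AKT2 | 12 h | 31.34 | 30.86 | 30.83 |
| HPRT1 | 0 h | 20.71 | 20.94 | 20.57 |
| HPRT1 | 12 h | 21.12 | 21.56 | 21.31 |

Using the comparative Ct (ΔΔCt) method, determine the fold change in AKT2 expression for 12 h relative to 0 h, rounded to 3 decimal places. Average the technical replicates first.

0.090

Mean Ct: AKT2 0 h 26.940; AKT2 12 h 31.010; HPRT1 0 h 20.740; HPRT1 12 h 21.330
ΔCt(0 h) = 26.940 − 20.740 = 6.200
ΔCt(12 h) = 31.010 − 21.330 = 9.680
ΔΔCt = 9.680 − 6.200 = 3.480
Fold change = 2^(−3.480) = 0.0896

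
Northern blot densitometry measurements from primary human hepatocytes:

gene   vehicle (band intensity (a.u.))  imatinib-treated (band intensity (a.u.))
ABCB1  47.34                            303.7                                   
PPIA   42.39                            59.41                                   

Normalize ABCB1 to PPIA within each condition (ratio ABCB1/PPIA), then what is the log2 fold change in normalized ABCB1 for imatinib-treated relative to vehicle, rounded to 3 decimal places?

2.195

ABCB1/PPIA (vehicle) = 47.34 / 42.39 = 1.1168
ABCB1/PPIA (imatinib-treated) = 303.7 / 59.41 = 5.1119
Fold change = 5.1119 / 1.1168 = 4.5774
log2(4.5774) = 2.1945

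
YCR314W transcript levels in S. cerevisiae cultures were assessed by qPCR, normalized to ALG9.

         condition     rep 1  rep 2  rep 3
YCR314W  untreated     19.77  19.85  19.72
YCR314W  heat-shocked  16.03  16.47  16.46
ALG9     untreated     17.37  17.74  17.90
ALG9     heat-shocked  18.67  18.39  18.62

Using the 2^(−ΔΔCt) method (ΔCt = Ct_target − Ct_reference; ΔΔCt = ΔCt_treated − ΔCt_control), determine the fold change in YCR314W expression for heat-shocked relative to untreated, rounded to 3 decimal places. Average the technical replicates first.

20.393

Mean Ct: YCR314W untreated 19.780; YCR314W heat-shocked 16.320; ALG9 untreated 17.670; ALG9 heat-shocked 18.560
ΔCt(untreated) = 19.780 − 17.670 = 2.110
ΔCt(heat-shocked) = 16.320 − 18.560 = -2.240
ΔΔCt = -2.240 − 2.110 = -4.350
Fold change = 2^(−(-4.350)) = 2^4.350 = 20.3930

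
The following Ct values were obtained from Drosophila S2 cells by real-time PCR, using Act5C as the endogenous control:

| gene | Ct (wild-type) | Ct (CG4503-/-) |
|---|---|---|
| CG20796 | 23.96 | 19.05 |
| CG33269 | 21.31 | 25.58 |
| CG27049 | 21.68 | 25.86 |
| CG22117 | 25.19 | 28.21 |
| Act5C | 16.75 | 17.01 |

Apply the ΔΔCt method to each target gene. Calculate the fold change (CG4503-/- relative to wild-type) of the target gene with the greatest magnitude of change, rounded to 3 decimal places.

36.002

CG20796: ΔΔCt = (19.05−17.01) − (23.96−16.75) = 2.04 − 7.21 = -5.17; fold change = 2^5.17 = 36.002
CG33269: ΔΔCt = (25.58−17.01) − (21.31−16.75) = 8.57 − 4.56 = 4.01; fold change = 2^-4.01 = 0.062
CG27049: ΔΔCt = (25.86−17.01) − (21.68−16.75) = 8.85 − 4.93 = 3.92; fold change = 2^-3.92 = 0.066
CG22117: ΔΔCt = (28.21−17.01) − (25.19−16.75) = 11.20 − 8.44 = 2.76; fold change = 2^-2.76 = 0.148
CG20796 has the largest |ΔΔCt| = 5.17.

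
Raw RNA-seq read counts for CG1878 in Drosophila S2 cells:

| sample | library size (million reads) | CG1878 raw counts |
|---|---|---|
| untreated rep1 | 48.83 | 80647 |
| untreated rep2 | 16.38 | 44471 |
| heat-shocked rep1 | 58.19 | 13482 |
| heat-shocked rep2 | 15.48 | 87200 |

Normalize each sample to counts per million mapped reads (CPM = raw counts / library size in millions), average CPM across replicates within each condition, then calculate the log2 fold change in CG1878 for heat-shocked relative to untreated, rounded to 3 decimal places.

0.426

CPM(untreated rep1) = 80647 / 48.83 = 1651.5871
CPM(untreated rep2) = 44471 / 16.38 = 2714.9573
CPM(heat-shocked rep1) = 13482 / 58.19 = 231.6893
CPM(heat-shocked rep2) = 87200 / 15.48 = 5633.0749
mean CPM(untreated) = 2183.2722; mean CPM(heat-shocked) = 2932.3821
Fold change = 2932.3821 / 2183.2722 = 1.34311
log2(1.34311) = 0.4256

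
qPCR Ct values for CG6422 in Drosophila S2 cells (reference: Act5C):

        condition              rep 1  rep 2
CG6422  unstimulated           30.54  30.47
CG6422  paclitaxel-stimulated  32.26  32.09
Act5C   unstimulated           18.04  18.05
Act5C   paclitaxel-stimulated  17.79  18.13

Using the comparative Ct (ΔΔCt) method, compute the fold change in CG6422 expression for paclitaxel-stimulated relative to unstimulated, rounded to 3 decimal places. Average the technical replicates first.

0.296

Mean Ct: CG6422 unstimulated 30.505; CG6422 paclitaxel-stimulated 32.175; Act5C unstimulated 18.045; Act5C paclitaxel-stimulated 17.960
ΔCt(unstimulated) = 30.505 − 18.045 = 12.460
ΔCt(paclitaxel-stimulated) = 32.175 − 17.960 = 14.215
ΔΔCt = 14.215 − 12.460 = 1.755
Fold change = 2^(−1.755) = 0.2963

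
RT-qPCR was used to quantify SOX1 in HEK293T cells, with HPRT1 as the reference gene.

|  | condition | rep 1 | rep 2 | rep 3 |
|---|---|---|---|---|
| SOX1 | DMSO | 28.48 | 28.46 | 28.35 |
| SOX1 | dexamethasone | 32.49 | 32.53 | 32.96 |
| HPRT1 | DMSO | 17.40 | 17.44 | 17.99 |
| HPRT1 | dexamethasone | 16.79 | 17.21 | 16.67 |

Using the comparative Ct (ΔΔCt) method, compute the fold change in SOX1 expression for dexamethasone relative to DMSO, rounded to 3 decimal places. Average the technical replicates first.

0.032

Mean Ct: SOX1 DMSO 28.430; SOX1 dexamethasone 32.660; HPRT1 DMSO 17.610; HPRT1 dexamethasone 16.890
ΔCt(DMSO) = 28.430 − 17.610 = 10.820
ΔCt(dexamethasone) = 32.660 − 16.890 = 15.770
ΔΔCt = 15.770 − 10.820 = 4.950
Fold change = 2^(−4.950) = 0.0324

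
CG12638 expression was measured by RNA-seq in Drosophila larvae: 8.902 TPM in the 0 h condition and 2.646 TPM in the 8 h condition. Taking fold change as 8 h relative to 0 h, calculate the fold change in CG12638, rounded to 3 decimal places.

Fold change = 2.646 / 8.902 = 0.2972
CG12638 is downregulated.

0.297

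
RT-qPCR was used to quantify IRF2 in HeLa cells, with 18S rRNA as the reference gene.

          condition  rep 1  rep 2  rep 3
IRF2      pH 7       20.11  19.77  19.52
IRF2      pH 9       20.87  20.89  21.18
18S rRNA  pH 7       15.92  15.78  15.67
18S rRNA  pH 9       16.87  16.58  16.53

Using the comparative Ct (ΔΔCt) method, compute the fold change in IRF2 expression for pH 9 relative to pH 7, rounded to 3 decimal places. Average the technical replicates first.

0.807

Mean Ct: IRF2 pH 7 19.800; IRF2 pH 9 20.980; 18S rRNA pH 7 15.790; 18S rRNA pH 9 16.660
ΔCt(pH 7) = 19.800 − 15.790 = 4.010
ΔCt(pH 9) = 20.980 − 16.660 = 4.320
ΔΔCt = 4.320 − 4.010 = 0.310
Fold change = 2^(−0.310) = 0.8066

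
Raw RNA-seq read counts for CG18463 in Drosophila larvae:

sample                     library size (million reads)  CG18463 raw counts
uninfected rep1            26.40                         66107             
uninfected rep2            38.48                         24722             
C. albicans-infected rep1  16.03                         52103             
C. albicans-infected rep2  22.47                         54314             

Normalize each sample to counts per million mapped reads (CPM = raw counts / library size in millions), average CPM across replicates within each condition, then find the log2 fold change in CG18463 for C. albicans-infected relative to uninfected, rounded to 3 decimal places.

0.849

CPM(uninfected rep1) = 66107 / 26.40 = 2504.0530
CPM(uninfected rep2) = 24722 / 38.48 = 642.4636
CPM(C. albicans-infected rep1) = 52103 / 16.03 = 3250.3431
CPM(C. albicans-infected rep2) = 54314 / 22.47 = 2417.1785
mean CPM(uninfected) = 1573.2583; mean CPM(C. albicans-infected) = 2833.7608
Fold change = 2833.7608 / 1573.2583 = 1.80121
log2(1.80121) = 0.8490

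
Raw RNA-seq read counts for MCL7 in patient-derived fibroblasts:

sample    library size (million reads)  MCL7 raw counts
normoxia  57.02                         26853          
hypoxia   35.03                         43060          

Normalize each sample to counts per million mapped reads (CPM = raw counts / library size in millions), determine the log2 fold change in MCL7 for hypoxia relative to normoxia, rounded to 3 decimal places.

1.384

CPM(normoxia) = 26853 / 57.02 = 470.9400
CPM(hypoxia) = 43060 / 35.03 = 1229.2321
Fold change = 1229.2321 / 470.9400 = 2.61017
log2(2.61017) = 1.3841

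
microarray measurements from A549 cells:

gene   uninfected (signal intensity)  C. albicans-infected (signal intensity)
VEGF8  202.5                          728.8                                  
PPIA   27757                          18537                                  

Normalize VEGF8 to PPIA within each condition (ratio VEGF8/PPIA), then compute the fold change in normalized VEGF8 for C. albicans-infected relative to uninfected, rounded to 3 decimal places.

5.389

VEGF8/PPIA (uninfected) = 202.5 / 27757 = 0.0072955
VEGF8/PPIA (C. albicans-infected) = 728.8 / 18537 = 0.039316
Fold change = 0.039316 / 0.0072955 = 5.3891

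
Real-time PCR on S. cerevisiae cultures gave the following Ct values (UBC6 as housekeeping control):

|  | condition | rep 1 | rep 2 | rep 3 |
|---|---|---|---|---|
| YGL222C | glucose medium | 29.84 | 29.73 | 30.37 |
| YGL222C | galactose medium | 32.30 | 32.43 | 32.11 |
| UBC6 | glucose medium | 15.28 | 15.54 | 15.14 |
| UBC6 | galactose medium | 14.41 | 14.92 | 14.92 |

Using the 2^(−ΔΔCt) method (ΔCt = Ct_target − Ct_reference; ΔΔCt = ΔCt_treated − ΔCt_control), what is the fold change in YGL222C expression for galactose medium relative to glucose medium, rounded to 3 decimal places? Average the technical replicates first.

0.137

Mean Ct: YGL222C glucose medium 29.980; YGL222C galactose medium 32.280; UBC6 glucose medium 15.320; UBC6 galactose medium 14.750
ΔCt(glucose medium) = 29.980 − 15.320 = 14.660
ΔCt(galactose medium) = 32.280 − 14.750 = 17.530
ΔΔCt = 17.530 − 14.660 = 2.870
Fold change = 2^(−2.870) = 0.1368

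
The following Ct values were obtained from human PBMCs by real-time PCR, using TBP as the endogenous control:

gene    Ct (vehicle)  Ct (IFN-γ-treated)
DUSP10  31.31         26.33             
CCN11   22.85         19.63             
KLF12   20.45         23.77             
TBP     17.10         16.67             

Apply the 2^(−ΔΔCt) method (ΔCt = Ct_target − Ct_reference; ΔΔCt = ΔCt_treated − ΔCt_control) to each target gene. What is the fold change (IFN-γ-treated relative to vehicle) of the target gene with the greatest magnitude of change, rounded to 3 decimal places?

DUSP10: ΔΔCt = (26.33−16.67) − (31.31−17.10) = 9.66 − 14.21 = -4.55; fold change = 2^4.55 = 23.425
CCN11: ΔΔCt = (19.63−16.67) − (22.85−17.10) = 2.96 − 5.75 = -2.79; fold change = 2^2.79 = 6.916
KLF12: ΔΔCt = (23.77−16.67) − (20.45−17.10) = 7.10 − 3.35 = 3.75; fold change = 2^-3.75 = 0.074
DUSP10 has the largest |ΔΔCt| = 4.55.

23.425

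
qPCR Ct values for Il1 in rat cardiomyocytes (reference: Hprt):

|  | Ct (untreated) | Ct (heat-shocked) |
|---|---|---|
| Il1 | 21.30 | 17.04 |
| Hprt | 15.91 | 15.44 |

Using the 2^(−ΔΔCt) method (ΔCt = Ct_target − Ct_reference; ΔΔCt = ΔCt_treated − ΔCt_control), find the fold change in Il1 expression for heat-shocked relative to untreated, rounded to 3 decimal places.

ΔCt(untreated) = 21.300 − 15.910 = 5.390
ΔCt(heat-shocked) = 17.040 − 15.440 = 1.600
ΔΔCt = 1.600 − 5.390 = -3.790
Fold change = 2^(−(-3.790)) = 2^3.790 = 13.8326

13.833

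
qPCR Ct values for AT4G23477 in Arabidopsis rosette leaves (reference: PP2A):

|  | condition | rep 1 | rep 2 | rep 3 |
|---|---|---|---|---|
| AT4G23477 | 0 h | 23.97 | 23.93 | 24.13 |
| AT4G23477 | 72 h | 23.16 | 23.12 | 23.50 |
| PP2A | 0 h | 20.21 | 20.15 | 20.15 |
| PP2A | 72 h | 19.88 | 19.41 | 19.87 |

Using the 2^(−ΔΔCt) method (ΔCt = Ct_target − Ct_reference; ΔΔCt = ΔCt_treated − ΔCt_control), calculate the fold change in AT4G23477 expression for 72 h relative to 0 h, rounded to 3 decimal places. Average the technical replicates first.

1.231

Mean Ct: AT4G23477 0 h 24.010; AT4G23477 72 h 23.260; PP2A 0 h 20.170; PP2A 72 h 19.720
ΔCt(0 h) = 24.010 − 20.170 = 3.840
ΔCt(72 h) = 23.260 − 19.720 = 3.540
ΔΔCt = 3.540 − 3.840 = -0.300
Fold change = 2^(−(-0.300)) = 2^0.300 = 1.2311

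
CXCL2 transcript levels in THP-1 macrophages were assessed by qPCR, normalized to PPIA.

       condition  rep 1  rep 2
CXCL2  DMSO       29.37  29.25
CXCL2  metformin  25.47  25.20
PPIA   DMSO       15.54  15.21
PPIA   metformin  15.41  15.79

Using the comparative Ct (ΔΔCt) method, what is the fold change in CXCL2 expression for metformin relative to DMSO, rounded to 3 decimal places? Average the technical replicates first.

Mean Ct: CXCL2 DMSO 29.310; CXCL2 metformin 25.335; PPIA DMSO 15.375; PPIA metformin 15.600
ΔCt(DMSO) = 29.310 − 15.375 = 13.935
ΔCt(metformin) = 25.335 − 15.600 = 9.735
ΔΔCt = 9.735 − 13.935 = -4.200
Fold change = 2^(−(-4.200)) = 2^4.200 = 18.3792

18.379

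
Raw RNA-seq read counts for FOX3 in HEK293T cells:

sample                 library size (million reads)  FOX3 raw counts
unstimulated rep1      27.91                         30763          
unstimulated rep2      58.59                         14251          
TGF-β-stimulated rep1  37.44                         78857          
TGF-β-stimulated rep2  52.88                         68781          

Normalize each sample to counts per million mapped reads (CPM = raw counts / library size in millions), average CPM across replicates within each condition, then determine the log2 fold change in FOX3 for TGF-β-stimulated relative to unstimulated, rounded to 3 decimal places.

CPM(unstimulated rep1) = 30763 / 27.91 = 1102.2214
CPM(unstimulated rep2) = 14251 / 58.59 = 243.2326
CPM(TGF-β-stimulated rep1) = 78857 / 37.44 = 2106.2233
CPM(TGF-β-stimulated rep2) = 68781 / 52.88 = 1300.6997
mean CPM(unstimulated) = 672.7270; mean CPM(TGF-β-stimulated) = 1703.4615
Fold change = 1703.4615 / 672.7270 = 2.53217
log2(2.53217) = 1.3404

1.340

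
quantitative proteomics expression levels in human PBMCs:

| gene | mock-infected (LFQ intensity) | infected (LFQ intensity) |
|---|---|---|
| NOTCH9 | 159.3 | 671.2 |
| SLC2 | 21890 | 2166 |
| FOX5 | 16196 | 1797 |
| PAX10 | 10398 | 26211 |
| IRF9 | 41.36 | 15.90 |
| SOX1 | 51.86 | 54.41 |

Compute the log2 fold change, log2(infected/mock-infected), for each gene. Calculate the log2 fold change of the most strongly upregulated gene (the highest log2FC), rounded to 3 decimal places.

log2(671.2/159.3) = 2.075  (NOTCH9)
log2(2166/21890) = -3.337  (SLC2)
log2(1797/16196) = -3.172  (FOX5)
log2(26211/10398) = 1.334  (PAX10)
log2(15.90/41.36) = -1.379  (IRF9)
log2(54.41/51.86) = 0.069  (SOX1)
NOTCH9 is most strongly upregulated.

2.075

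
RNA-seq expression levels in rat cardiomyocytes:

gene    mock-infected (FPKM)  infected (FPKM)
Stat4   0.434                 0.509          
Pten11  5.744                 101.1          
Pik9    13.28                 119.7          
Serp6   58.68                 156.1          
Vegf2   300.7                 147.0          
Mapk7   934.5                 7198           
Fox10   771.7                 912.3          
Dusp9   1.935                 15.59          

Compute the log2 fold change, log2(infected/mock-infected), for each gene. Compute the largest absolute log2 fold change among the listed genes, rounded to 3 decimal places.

log2(0.509/0.434) = 0.230  (Stat4)
log2(101.1/5.744) = 4.138  (Pten11)
log2(119.7/13.28) = 3.172  (Pik9)
log2(156.1/58.68) = 1.412  (Serp6)
log2(147.0/300.7) = -1.033  (Vegf2)
log2(7198/934.5) = 2.945  (Mapk7)
log2(912.3/771.7) = 0.241  (Fox10)
log2(15.59/1.935) = 3.010  (Dusp9)
The largest magnitude belongs to Pten11.

4.138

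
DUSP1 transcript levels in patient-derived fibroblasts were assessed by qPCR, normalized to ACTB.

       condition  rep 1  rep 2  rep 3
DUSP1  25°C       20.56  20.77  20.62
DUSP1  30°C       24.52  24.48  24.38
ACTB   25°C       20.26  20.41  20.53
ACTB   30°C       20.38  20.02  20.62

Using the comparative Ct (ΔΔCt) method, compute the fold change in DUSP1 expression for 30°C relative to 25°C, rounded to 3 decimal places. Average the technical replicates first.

0.068

Mean Ct: DUSP1 25°C 20.650; DUSP1 30°C 24.460; ACTB 25°C 20.400; ACTB 30°C 20.340
ΔCt(25°C) = 20.650 − 20.400 = 0.250
ΔCt(30°C) = 24.460 − 20.340 = 4.120
ΔΔCt = 4.120 − 0.250 = 3.870
Fold change = 2^(−3.870) = 0.0684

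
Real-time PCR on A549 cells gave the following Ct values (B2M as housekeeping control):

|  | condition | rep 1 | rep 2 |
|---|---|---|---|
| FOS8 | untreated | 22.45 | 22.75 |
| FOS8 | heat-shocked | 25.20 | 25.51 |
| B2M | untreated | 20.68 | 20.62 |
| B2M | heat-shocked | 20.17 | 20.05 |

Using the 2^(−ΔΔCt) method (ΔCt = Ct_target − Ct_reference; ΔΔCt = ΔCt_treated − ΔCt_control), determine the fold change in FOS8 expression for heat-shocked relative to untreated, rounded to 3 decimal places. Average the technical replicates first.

0.102

Mean Ct: FOS8 untreated 22.600; FOS8 heat-shocked 25.355; B2M untreated 20.650; B2M heat-shocked 20.110
ΔCt(untreated) = 22.600 − 20.650 = 1.950
ΔCt(heat-shocked) = 25.355 − 20.110 = 5.245
ΔΔCt = 5.245 − 1.950 = 3.295
Fold change = 2^(−3.295) = 0.1019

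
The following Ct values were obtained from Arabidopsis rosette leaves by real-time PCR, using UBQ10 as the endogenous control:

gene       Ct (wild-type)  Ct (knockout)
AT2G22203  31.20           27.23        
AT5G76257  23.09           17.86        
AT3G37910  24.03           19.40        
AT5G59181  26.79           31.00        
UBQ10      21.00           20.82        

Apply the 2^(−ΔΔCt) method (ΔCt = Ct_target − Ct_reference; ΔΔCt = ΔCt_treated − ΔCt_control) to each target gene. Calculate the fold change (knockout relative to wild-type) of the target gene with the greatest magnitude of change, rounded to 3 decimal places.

AT2G22203: ΔΔCt = (27.23−20.82) − (31.20−21.00) = 6.41 − 10.20 = -3.79; fold change = 2^3.79 = 13.833
AT5G76257: ΔΔCt = (17.86−20.82) − (23.09−21.00) = -2.96 − 2.09 = -5.05; fold change = 2^5.05 = 33.128
AT3G37910: ΔΔCt = (19.40−20.82) − (24.03−21.00) = -1.42 − 3.03 = -4.45; fold change = 2^4.45 = 21.857
AT5G59181: ΔΔCt = (31.00−20.82) − (26.79−21.00) = 10.18 − 5.79 = 4.39; fold change = 2^-4.39 = 0.048
AT5G76257 has the largest |ΔΔCt| = 5.05.

33.128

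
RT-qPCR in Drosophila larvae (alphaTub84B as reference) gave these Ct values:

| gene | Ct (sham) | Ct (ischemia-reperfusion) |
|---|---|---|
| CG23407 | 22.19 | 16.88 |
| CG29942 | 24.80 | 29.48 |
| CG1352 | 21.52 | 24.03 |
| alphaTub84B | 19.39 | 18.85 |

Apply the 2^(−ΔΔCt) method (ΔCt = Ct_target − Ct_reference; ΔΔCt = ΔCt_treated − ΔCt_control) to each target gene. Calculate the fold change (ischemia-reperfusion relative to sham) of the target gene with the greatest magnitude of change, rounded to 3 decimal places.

0.027

CG23407: ΔΔCt = (16.88−18.85) − (22.19−19.39) = -1.97 − 2.80 = -4.77; fold change = 2^4.77 = 27.284
CG29942: ΔΔCt = (29.48−18.85) − (24.80−19.39) = 10.63 − 5.41 = 5.22; fold change = 2^-5.22 = 0.027
CG1352: ΔΔCt = (24.03−18.85) − (21.52−19.39) = 5.18 − 2.13 = 3.05; fold change = 2^-3.05 = 0.121
CG29942 has the largest |ΔΔCt| = 5.22.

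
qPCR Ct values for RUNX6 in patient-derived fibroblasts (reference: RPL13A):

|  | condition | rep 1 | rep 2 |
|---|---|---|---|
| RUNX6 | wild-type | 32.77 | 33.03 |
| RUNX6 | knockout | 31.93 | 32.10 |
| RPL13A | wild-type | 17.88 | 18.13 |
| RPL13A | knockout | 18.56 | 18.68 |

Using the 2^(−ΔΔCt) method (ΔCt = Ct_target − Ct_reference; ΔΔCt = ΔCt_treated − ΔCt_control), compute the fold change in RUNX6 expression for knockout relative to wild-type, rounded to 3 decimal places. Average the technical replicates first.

2.828

Mean Ct: RUNX6 wild-type 32.900; RUNX6 knockout 32.015; RPL13A wild-type 18.005; RPL13A knockout 18.620
ΔCt(wild-type) = 32.900 − 18.005 = 14.895
ΔCt(knockout) = 32.015 − 18.620 = 13.395
ΔΔCt = 13.395 − 14.895 = -1.500
Fold change = 2^(−(-1.500)) = 2^1.500 = 2.8284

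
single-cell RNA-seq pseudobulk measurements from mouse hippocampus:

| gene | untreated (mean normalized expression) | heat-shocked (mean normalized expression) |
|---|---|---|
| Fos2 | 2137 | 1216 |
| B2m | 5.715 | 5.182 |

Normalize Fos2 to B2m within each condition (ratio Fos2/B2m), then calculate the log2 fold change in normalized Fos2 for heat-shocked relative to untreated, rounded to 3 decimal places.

Fos2/B2m (untreated) = 2137 / 5.715 = 373.93
Fos2/B2m (heat-shocked) = 1216 / 5.182 = 234.66
Fold change = 234.66 / 373.93 = 0.6275
log2(0.6275) = -0.6722

-0.672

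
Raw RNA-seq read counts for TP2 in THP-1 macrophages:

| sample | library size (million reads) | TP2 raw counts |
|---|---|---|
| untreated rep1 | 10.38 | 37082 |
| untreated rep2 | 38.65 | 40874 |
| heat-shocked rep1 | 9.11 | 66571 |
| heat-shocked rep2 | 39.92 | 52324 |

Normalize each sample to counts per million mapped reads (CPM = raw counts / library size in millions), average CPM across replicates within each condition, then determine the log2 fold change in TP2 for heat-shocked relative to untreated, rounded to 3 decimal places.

0.896

CPM(untreated rep1) = 37082 / 10.38 = 3572.4470
CPM(untreated rep2) = 40874 / 38.65 = 1057.5420
CPM(heat-shocked rep1) = 66571 / 9.11 = 7307.4643
CPM(heat-shocked rep2) = 52324 / 39.92 = 1310.7214
mean CPM(untreated) = 2314.9945; mean CPM(heat-shocked) = 4309.0929
Fold change = 4309.0929 / 2314.9945 = 1.86138
log2(1.86138) = 0.8964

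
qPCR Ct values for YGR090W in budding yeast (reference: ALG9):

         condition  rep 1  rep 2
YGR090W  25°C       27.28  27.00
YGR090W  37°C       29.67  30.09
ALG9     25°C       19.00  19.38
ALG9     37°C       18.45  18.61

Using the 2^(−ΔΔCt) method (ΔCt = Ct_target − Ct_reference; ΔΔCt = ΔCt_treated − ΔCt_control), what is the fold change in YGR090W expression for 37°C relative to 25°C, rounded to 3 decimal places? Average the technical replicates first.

0.095

Mean Ct: YGR090W 25°C 27.140; YGR090W 37°C 29.880; ALG9 25°C 19.190; ALG9 37°C 18.530
ΔCt(25°C) = 27.140 − 19.190 = 7.950
ΔCt(37°C) = 29.880 − 18.530 = 11.350
ΔΔCt = 11.350 − 7.950 = 3.400
Fold change = 2^(−3.400) = 0.0947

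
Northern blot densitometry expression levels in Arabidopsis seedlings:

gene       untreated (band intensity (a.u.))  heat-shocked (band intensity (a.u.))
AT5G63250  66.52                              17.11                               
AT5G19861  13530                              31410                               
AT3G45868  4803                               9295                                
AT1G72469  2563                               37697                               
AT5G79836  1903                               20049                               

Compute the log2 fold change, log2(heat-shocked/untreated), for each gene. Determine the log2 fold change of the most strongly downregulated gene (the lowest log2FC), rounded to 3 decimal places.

log2(17.11/66.52) = -1.959  (AT5G63250)
log2(31410/13530) = 1.215  (AT5G19861)
log2(9295/4803) = 0.953  (AT3G45868)
log2(37697/2563) = 3.879  (AT1G72469)
log2(20049/1903) = 3.397  (AT5G79836)
AT5G63250 is most strongly downregulated.

-1.959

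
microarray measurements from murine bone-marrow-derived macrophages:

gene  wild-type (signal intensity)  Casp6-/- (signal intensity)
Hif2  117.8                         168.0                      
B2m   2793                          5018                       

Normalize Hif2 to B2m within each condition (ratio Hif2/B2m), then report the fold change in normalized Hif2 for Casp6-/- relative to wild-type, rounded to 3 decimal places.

Hif2/B2m (wild-type) = 117.8 / 2793 = 0.042177
Hif2/B2m (Casp6-/-) = 168.0 / 5018 = 0.033479
Fold change = 0.033479 / 0.042177 = 0.7938

0.794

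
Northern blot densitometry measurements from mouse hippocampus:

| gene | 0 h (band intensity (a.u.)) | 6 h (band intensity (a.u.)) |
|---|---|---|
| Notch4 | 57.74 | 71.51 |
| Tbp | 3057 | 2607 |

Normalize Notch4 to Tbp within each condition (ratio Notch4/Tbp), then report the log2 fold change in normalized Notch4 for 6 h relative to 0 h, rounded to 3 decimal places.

Notch4/Tbp (0 h) = 57.74 / 3057 = 0.018888
Notch4/Tbp (6 h) = 71.51 / 2607 = 0.02743
Fold change = 0.02743 / 0.018888 = 1.4523
log2(1.4523) = 0.5383

0.538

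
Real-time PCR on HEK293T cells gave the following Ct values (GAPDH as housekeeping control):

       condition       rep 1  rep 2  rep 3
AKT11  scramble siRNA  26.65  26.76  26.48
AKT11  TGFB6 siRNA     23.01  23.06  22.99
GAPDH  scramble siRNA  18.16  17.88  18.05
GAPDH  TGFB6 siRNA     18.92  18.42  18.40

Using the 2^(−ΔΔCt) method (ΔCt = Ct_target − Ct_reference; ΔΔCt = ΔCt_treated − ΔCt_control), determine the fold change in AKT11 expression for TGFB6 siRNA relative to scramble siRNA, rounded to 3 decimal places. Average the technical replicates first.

Mean Ct: AKT11 scramble siRNA 26.630; AKT11 TGFB6 siRNA 23.020; GAPDH scramble siRNA 18.030; GAPDH TGFB6 siRNA 18.580
ΔCt(scramble siRNA) = 26.630 − 18.030 = 8.600
ΔCt(TGFB6 siRNA) = 23.020 − 18.580 = 4.440
ΔΔCt = 4.440 − 8.600 = -4.160
Fold change = 2^(−(-4.160)) = 2^4.160 = 17.8766

17.877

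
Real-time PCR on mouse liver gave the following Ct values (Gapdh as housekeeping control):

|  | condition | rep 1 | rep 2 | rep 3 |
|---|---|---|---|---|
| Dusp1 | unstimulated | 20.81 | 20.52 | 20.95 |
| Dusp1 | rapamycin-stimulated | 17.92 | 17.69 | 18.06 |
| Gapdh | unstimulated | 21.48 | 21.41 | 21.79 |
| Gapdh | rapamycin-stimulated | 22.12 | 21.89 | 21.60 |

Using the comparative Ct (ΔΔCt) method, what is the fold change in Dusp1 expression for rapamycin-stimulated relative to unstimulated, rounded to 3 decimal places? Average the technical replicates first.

Mean Ct: Dusp1 unstimulated 20.760; Dusp1 rapamycin-stimulated 17.890; Gapdh unstimulated 21.560; Gapdh rapamycin-stimulated 21.870
ΔCt(unstimulated) = 20.760 − 21.560 = -0.800
ΔCt(rapamycin-stimulated) = 17.890 − 21.870 = -3.980
ΔΔCt = -3.980 − (-0.800) = -3.180
Fold change = 2^(−(-3.180)) = 2^3.180 = 9.0631

9.063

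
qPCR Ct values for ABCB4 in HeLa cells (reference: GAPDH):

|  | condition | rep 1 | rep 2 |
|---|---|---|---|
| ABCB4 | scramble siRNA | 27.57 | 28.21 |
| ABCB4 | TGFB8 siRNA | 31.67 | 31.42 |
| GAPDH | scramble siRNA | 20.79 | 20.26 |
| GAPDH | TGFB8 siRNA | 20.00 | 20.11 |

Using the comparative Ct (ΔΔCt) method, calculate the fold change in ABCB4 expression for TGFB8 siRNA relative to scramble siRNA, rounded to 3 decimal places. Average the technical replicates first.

0.057

Mean Ct: ABCB4 scramble siRNA 27.890; ABCB4 TGFB8 siRNA 31.545; GAPDH scramble siRNA 20.525; GAPDH TGFB8 siRNA 20.055
ΔCt(scramble siRNA) = 27.890 − 20.525 = 7.365
ΔCt(TGFB8 siRNA) = 31.545 − 20.055 = 11.490
ΔΔCt = 11.490 − 7.365 = 4.125
Fold change = 2^(−4.125) = 0.0573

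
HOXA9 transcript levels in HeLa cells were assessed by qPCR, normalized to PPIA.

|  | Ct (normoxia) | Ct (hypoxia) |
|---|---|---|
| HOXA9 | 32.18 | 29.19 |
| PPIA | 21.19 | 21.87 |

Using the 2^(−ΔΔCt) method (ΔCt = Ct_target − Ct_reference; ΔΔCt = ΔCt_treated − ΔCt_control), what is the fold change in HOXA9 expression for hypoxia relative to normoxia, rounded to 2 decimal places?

12.73

ΔCt(normoxia) = 32.180 − 21.190 = 10.990
ΔCt(hypoxia) = 29.190 − 21.870 = 7.320
ΔΔCt = 7.320 − 10.990 = -3.670
Fold change = 2^(−(-3.670)) = 2^3.670 = 12.729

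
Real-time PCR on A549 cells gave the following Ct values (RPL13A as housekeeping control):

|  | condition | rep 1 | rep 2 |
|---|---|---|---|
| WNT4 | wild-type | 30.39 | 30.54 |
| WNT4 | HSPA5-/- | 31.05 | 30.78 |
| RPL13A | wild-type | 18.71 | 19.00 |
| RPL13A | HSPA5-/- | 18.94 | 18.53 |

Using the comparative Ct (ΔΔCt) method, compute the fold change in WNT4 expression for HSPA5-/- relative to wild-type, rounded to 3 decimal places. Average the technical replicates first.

Mean Ct: WNT4 wild-type 30.465; WNT4 HSPA5-/- 30.915; RPL13A wild-type 18.855; RPL13A HSPA5-/- 18.735
ΔCt(wild-type) = 30.465 − 18.855 = 11.610
ΔCt(HSPA5-/-) = 30.915 − 18.735 = 12.180
ΔΔCt = 12.180 − 11.610 = 0.570
Fold change = 2^(−0.570) = 0.6736

0.674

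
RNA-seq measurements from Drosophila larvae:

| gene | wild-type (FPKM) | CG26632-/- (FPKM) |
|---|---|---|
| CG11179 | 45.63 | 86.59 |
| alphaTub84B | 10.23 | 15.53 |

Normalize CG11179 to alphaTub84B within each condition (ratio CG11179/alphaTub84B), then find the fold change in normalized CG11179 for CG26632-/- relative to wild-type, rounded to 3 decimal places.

CG11179/alphaTub84B (wild-type) = 45.63 / 10.23 = 4.4604
CG11179/alphaTub84B (CG26632-/-) = 86.59 / 15.53 = 5.5757
Fold change = 5.5757 / 4.4604 = 1.2500

1.250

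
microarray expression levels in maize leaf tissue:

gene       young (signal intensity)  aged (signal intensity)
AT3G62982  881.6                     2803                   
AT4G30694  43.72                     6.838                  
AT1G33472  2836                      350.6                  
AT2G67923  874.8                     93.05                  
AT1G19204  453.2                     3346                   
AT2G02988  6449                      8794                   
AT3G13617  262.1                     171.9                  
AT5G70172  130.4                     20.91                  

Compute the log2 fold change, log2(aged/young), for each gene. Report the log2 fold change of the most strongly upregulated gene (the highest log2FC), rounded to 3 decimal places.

log2(2803/881.6) = 1.669  (AT3G62982)
log2(6.838/43.72) = -2.677  (AT4G30694)
log2(350.6/2836) = -3.016  (AT1G33472)
log2(93.05/874.8) = -3.233  (AT2G67923)
log2(3346/453.2) = 2.884  (AT1G19204)
log2(8794/6449) = 0.447  (AT2G02988)
log2(171.9/262.1) = -0.609  (AT3G13617)
log2(20.91/130.4) = -2.641  (AT5G70172)
AT1G19204 is most strongly upregulated.

2.884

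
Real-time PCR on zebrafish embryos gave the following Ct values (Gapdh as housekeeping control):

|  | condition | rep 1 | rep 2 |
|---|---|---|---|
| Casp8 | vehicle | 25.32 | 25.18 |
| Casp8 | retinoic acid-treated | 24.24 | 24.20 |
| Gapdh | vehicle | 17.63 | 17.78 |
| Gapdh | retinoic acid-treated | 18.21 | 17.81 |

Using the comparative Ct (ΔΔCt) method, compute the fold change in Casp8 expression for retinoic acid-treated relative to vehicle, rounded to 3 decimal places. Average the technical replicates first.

Mean Ct: Casp8 vehicle 25.250; Casp8 retinoic acid-treated 24.220; Gapdh vehicle 17.705; Gapdh retinoic acid-treated 18.010
ΔCt(vehicle) = 25.250 − 17.705 = 7.545
ΔCt(retinoic acid-treated) = 24.220 − 18.010 = 6.210
ΔΔCt = 6.210 − 7.545 = -1.335
Fold change = 2^(−(-1.335)) = 2^1.335 = 2.5228

2.523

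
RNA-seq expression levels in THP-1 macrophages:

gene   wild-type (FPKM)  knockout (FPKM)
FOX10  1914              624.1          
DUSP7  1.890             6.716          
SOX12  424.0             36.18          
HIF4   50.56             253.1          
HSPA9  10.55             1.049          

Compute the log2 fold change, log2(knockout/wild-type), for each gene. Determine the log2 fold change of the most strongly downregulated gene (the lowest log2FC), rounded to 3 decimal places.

-3.551

log2(624.1/1914) = -1.617  (FOX10)
log2(6.716/1.890) = 1.829  (DUSP7)
log2(36.18/424.0) = -3.551  (SOX12)
log2(253.1/50.56) = 2.324  (HIF4)
log2(1.049/10.55) = -3.330  (HSPA9)
SOX12 is most strongly downregulated.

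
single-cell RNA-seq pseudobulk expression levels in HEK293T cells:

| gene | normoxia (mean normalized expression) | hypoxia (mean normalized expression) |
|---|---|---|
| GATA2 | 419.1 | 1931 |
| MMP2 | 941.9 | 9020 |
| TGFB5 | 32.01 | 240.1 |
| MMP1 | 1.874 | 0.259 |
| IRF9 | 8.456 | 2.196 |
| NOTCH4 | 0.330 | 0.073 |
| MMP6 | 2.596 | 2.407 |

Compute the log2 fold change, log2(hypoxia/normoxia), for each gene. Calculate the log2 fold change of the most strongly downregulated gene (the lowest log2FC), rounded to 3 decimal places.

-2.855

log2(1931/419.1) = 2.204  (GATA2)
log2(9020/941.9) = 3.259  (MMP2)
log2(240.1/32.01) = 2.907  (TGFB5)
log2(0.259/1.874) = -2.855  (MMP1)
log2(2.196/8.456) = -1.945  (IRF9)
log2(0.073/0.330) = -2.176  (NOTCH4)
log2(2.407/2.596) = -0.109  (MMP6)
MMP1 is most strongly downregulated.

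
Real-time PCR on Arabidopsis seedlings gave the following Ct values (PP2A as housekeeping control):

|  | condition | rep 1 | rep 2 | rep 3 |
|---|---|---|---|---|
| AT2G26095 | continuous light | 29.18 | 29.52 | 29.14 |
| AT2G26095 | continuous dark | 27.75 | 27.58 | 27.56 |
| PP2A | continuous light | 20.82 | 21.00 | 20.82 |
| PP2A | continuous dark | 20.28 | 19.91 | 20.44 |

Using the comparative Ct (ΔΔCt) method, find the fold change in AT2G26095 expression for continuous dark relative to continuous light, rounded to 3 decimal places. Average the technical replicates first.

1.972

Mean Ct: AT2G26095 continuous light 29.280; AT2G26095 continuous dark 27.630; PP2A continuous light 20.880; PP2A continuous dark 20.210
ΔCt(continuous light) = 29.280 − 20.880 = 8.400
ΔCt(continuous dark) = 27.630 − 20.210 = 7.420
ΔΔCt = 7.420 − 8.400 = -0.980
Fold change = 2^(−(-0.980)) = 2^0.980 = 1.9725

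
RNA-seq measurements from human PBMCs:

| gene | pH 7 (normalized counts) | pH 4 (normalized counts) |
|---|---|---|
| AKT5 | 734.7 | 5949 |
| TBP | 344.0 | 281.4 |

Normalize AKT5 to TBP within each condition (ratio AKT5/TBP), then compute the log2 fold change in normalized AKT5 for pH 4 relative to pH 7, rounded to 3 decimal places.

AKT5/TBP (pH 7) = 734.7 / 344.0 = 2.1358
AKT5/TBP (pH 4) = 5949 / 281.4 = 21.141
Fold change = 21.141 / 2.1358 = 9.8985
log2(9.8985) = 3.3072

3.307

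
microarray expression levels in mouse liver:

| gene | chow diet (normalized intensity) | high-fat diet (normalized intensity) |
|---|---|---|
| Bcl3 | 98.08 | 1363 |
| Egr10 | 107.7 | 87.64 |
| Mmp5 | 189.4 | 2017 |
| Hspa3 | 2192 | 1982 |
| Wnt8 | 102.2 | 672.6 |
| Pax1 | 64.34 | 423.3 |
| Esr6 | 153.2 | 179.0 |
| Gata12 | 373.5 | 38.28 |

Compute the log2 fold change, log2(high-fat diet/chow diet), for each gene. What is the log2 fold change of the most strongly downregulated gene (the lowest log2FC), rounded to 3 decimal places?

log2(1363/98.08) = 3.797  (Bcl3)
log2(87.64/107.7) = -0.297  (Egr10)
log2(2017/189.4) = 3.413  (Mmp5)
log2(1982/2192) = -0.145  (Hspa3)
log2(672.6/102.2) = 2.718  (Wnt8)
log2(423.3/64.34) = 2.718  (Pax1)
log2(179.0/153.2) = 0.225  (Esr6)
log2(38.28/373.5) = -3.286  (Gata12)
Gata12 is most strongly downregulated.

-3.286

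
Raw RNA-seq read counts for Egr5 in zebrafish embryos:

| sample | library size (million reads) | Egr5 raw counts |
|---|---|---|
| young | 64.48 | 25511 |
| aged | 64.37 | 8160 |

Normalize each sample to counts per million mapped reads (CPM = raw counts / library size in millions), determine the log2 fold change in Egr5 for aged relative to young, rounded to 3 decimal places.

-1.642

CPM(young) = 25511 / 64.48 = 395.6421
CPM(aged) = 8160 / 64.37 = 126.7671
Fold change = 126.7671 / 395.6421 = 0.32041
log2(0.32041) = -1.6420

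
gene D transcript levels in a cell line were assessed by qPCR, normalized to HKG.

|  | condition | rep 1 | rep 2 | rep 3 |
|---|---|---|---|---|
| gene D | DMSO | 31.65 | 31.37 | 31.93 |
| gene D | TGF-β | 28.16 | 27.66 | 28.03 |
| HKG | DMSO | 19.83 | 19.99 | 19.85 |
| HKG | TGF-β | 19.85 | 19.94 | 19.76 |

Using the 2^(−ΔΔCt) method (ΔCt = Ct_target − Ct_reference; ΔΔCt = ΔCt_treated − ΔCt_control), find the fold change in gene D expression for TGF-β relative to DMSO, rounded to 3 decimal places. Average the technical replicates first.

Mean Ct: gene D DMSO 31.650; gene D TGF-β 27.950; HKG DMSO 19.890; HKG TGF-β 19.850
ΔCt(DMSO) = 31.650 − 19.890 = 11.760
ΔCt(TGF-β) = 27.950 − 19.850 = 8.100
ΔΔCt = 8.100 − 11.760 = -3.660
Fold change = 2^(−(-3.660)) = 2^3.660 = 12.6407

12.641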